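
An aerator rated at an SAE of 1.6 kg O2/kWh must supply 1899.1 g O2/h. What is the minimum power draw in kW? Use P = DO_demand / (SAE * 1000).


SAE in g O2/kWh = 1.6 * 1000 = 1600 g/kWh
P = DO_demand / SAE_g = 1899.1 / 1600 = 1.18694 kW

1.18694 kW


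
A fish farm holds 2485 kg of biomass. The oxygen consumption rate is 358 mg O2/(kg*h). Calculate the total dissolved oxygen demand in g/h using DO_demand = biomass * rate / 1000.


Total O2 consumption (mg/h) = 2485 kg * 358 mg/(kg*h) = 889630 mg/h
Convert to g/h: 889630 / 1000 = 889.63 g/h

889.63 g/h


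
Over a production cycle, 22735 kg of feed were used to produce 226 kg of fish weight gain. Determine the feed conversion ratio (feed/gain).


FCR = feed consumed / weight gained
FCR = 22735 kg / 226 kg = 100.597

100.597


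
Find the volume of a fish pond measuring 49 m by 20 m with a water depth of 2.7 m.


Base area = L * W = 49 * 20 = 980 m^2
Volume = area * depth = 980 * 2.7 = 2646 m^3

2646 m^3


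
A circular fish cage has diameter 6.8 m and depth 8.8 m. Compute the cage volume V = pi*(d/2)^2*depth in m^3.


r = d/2 = 6.8/2 = 3.4 m
Base area = pi*r^2 = pi*3.4^2 = 36.316811 m^2
Volume = 36.316811 * 8.8 = 319.588 m^3

319.588 m^3


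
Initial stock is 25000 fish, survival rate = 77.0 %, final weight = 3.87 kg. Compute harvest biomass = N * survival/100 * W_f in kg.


Survivors = 25000 * 77.0/100 = 19250 fish
Harvest biomass = survivors * W_f = 19250 * 3.87 = 74497.5 kg

74497.5 kg


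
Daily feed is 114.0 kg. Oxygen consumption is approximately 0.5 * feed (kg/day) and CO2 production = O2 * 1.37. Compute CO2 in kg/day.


O2 = 114.0 * 0.5 = 57
CO2 = 57 * 1.37 = 78.09

78.09 kg/day


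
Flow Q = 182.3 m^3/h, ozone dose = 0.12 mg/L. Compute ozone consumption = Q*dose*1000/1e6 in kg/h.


O3 demand (mg/h) = Q * dose * 1000 = 182.3 * 0.12 * 1000 = 21876 mg/h
Convert mg to kg: 21876 / 1e6 = 0.021876 kg/h

0.021876 kg/h


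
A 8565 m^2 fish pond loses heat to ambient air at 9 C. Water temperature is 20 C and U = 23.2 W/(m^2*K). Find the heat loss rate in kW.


Temperature difference dT = 20 - 9 = 11 K
Heat loss (W) = U * A * dT = 23.2 * 8565 * 11 = 2185788 W
Convert to kW: 2185788 / 1000 = 2185.788 kW

2185.788 kW


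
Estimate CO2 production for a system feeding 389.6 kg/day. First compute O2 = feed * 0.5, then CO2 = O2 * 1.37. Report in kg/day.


O2 = 389.6 * 0.5 = 194.8
CO2 = 194.8 * 1.37 = 266.876

266.876 kg/day


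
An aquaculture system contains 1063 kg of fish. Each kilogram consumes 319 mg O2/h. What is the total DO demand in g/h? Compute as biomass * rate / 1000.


Total O2 consumption (mg/h) = 1063 kg * 319 mg/(kg*h) = 339097 mg/h
Convert to g/h: 339097 / 1000 = 339.097 g/h

339.097 g/h


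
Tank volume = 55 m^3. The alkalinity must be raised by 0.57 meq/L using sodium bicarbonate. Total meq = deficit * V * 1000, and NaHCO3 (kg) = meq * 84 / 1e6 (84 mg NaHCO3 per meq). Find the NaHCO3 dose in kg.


Tank volume in L = 55 m^3 * 1000 = 55000 L
Total meq required = 0.57 meq/L * 55000 L = 31350 meq
NaHCO3 mass = 31350 meq * 84 mg/meq / 1e6 = 2.6334 kg

2.6334 kg


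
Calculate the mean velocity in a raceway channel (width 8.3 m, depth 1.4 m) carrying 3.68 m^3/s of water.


Cross-sectional area = W * d = 8.3 * 1.4 = 11.62 m^2
Velocity = Q / A = 3.68 / 11.62 = 0.316695 m/s

0.316695 m/s


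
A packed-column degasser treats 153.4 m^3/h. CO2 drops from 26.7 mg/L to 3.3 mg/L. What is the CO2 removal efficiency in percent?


CO2_out / CO2_in = 3.3 / 26.7 = 0.12359551
Fraction remaining = 0.12359551
efficiency = (1 - 0.12359551) * 100 = 87.6404 %

87.6404 %


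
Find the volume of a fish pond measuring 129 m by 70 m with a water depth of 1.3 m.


Base area = L * W = 129 * 70 = 9030 m^2
Volume = area * depth = 9030 * 1.3 = 11739 m^3

11739 m^3


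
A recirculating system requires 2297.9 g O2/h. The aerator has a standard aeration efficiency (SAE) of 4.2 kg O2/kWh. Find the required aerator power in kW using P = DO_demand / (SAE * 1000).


SAE in g O2/kWh = 4.2 * 1000 = 4200 g/kWh
P = DO_demand / SAE_g = 2297.9 / 4200 = 0.547119 kW

0.547119 kW


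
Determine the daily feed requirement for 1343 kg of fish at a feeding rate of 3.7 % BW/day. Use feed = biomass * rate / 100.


Feeding rate fraction = 3.7% / 100 = 0.037
Daily feed = 1343 kg * 0.037 = 49.691 kg/day

49.691 kg/day


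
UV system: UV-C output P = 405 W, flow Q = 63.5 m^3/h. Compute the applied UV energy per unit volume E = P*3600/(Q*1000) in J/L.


Energy delivered per hour = 405 W * 3600 s = 1458000 J/h
Volume treated per hour = 63.5 m^3/h * 1000 = 63500 L/h
dose = 1458000 / 63500 = 22.9606 J/L

22.9606 J/L


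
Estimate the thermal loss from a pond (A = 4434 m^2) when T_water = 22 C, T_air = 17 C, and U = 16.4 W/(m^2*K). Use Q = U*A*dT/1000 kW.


Temperature difference dT = 22 - 17 = 5 K
Heat loss (W) = U * A * dT = 16.4 * 4434 * 5 = 363588 W
Convert to kW: 363588 / 1000 = 363.588 kW

363.588 kW


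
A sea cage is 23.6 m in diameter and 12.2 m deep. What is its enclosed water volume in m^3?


r = d/2 = 23.6/2 = 11.8 m
Base area = pi*r^2 = pi*11.8^2 = 437.43536 m^2
Volume = 437.43536 * 12.2 = 5336.71 m^3

5336.71 m^3


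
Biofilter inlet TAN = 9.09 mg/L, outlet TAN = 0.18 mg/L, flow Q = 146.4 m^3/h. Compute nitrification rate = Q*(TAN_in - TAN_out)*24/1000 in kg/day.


Concentration drop: TAN_in - TAN_out = 9.09 - 0.18 = 8.91 mg/L
Hourly TAN removed = Q * dTAN = 146.4 m^3/h * 8.91 mg/L = 1304.424 g/h  (m^3/h * mg/L = g/h)
Daily TAN removed = 1304.424 * 24 = 31306.176 g/day
Convert to kg/day: 31306.176 / 1000 = 31.306176 kg/day

31.306176 kg/day


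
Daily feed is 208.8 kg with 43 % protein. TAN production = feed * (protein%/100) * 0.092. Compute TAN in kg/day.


Protein in feed = 208.8 * 43/100 = 89.784 kg/day
TAN = protein * 0.092 = 89.784 * 0.092 = 8.260128 kg/day

8.260128 kg/day


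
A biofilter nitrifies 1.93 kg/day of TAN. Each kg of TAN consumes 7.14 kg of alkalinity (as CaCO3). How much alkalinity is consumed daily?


Alkalinity factor: 7.14 kg CaCO3 consumed per kg TAN nitrified
alk = 1.93 kg TAN * 7.14 = 13.7802 kg CaCO3/day

13.7802 kg CaCO3/day


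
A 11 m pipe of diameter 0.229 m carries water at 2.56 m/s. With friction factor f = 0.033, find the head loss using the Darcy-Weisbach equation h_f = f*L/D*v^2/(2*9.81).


v^2 = 2.56^2 = 6.5536 m^2/s^2
L/D = 11/0.229 = 48.034934
h_f = f*(L/D)*v^2/(2g) = 0.033 * 48.034934 * 6.5536 / 19.62 = 0.529483 m

0.529483 m


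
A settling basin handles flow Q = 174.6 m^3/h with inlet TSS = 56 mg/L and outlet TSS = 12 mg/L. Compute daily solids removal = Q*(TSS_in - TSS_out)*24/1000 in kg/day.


Concentration drop: TSS_in - TSS_out = 56 - 12 = 44 mg/L
Hourly solids removed = Q * dTSS = 174.6 m^3/h * 44 mg/L = 7682.4 g/h  (m^3/h * mg/L = g/h)
Daily solids removed = 7682.4 * 24 = 184377.6 g/day
Convert g to kg: 184377.6 / 1000 = 184.3776 kg/day

184.3776 kg/day


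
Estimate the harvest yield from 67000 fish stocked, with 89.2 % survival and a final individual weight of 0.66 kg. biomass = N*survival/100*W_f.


Survivors = 67000 * 89.2/100 = 59764 fish
Harvest biomass = survivors * W_f = 59764 * 0.66 = 39444.24 kg

39444.24 kg


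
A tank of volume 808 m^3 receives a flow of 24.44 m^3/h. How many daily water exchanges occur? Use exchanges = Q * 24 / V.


Daily flow volume = 24.44 m^3/h * 24 h = 586.56 m^3/day
Exchanges = daily flow / tank volume = 586.56 / 808 = 0.725941 exchanges/day

0.725941 exchanges/day


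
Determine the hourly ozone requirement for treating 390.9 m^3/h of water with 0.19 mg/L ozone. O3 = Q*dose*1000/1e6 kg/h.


O3 demand (mg/h) = Q * dose * 1000 = 390.9 * 0.19 * 1000 = 74271 mg/h
Convert mg to kg: 74271 / 1e6 = 0.074271 kg/h

0.074271 kg/h


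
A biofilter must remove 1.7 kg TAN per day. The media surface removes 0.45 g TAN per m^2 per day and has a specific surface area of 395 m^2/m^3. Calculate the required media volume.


A = 1.7*1000 / 0.45 = 3777.7778 m^2
V = 3777.7778 / 395 = 9.56399

9.56399 m^3


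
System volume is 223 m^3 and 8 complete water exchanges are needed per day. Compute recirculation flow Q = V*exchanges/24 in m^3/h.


Daily recirculation volume = 223 m^3 * 8 = 1784 m^3/day
Flow rate Q = daily volume / 24 h = 1784 / 24 = 74.3333 m^3/h

74.3333 m^3/h


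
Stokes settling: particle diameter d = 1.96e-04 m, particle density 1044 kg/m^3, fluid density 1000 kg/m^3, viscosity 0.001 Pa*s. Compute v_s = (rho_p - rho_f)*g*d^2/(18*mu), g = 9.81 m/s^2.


Density difference: rho_p - rho_f = 1044 - 1000 = 44 kg/m^3
d^2 = (1.96e-04)^2 = 3.8416e-08 m^2
Numerator = (rho_p - rho_f) * g * d^2 = 44 * 9.81 * 3.8416e-08 = 1.6581882e-05
Denominator = 18 * mu = 18 * 0.001 = 0.018
v_s = 1.6581882e-05 / 0.018 = 9.21216e-04 m/s
Check: Re = rho_f * v_s * d / mu = 1000 * 9.21216e-04 * 1.96e-04 / 0.001 = 0.181 < 1, so Stokes' law applies.

9.21216e-04 m/s


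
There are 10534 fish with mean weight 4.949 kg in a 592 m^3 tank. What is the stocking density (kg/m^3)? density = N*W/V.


Total biomass = 10534 fish * 4.949 kg = 52132.766 kg
Density = total biomass / volume = 52132.766 / 592 = 88.0621 kg/m^3

88.0621 kg/m^3


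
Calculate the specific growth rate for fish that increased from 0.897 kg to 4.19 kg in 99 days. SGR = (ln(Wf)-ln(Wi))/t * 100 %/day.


ln(W_f) = ln(4.19) = 1.4327007
ln(W_i) = ln(0.897) = -0.10869942
ln(W_f) - ln(W_i) = 1.4327007 - -0.10869942 = 1.5414001
SGR = 1.5414001 / 99 * 100 = 1.55697 %/day

1.55697 %/day


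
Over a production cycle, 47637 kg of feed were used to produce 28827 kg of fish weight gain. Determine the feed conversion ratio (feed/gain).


FCR = feed consumed / weight gained
FCR = 47637 kg / 28827 kg = 1.65251

1.65251


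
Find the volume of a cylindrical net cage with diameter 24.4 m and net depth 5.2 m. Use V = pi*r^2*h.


r = d/2 = 24.4/2 = 12.2 m
Base area = pi*r^2 = pi*12.2^2 = 467.59465 m^2
Volume = 467.59465 * 5.2 = 2431.49 m^3

2431.49 m^3


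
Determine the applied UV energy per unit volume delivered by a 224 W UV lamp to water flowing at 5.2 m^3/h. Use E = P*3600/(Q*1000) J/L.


Energy delivered per hour = 224 W * 3600 s = 806400 J/h
Volume treated per hour = 5.2 m^3/h * 1000 = 5200 L/h
dose = 806400 / 5200 = 155.077 J/L

155.077 J/L


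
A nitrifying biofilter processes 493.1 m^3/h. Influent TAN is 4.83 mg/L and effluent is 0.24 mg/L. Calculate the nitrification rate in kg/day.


Concentration drop: TAN_in - TAN_out = 4.83 - 0.24 = 4.59 mg/L
Hourly TAN removed = Q * dTAN = 493.1 m^3/h * 4.59 mg/L = 2263.329 g/h  (m^3/h * mg/L = g/h)
Daily TAN removed = 2263.329 * 24 = 54319.896 g/day
Convert to kg/day: 54319.896 / 1000 = 54.319896 kg/day

54.319896 kg/day


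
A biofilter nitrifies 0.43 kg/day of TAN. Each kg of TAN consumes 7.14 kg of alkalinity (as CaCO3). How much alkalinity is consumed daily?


Alkalinity factor: 7.14 kg CaCO3 consumed per kg TAN nitrified
alk = 0.43 kg TAN * 7.14 = 3.0702 kg CaCO3/day

3.0702 kg CaCO3/day


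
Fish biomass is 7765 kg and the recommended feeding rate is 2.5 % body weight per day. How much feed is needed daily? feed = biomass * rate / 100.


Feeding rate fraction = 2.5% / 100 = 0.025
Daily feed = 7765 kg * 0.025 = 194.125 kg/day

194.125 kg/day


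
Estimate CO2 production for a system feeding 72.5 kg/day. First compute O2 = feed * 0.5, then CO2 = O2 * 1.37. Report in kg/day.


O2 = 72.5 * 0.5 = 36.25
CO2 = 36.25 * 1.37 = 49.6625

49.6625 kg/day


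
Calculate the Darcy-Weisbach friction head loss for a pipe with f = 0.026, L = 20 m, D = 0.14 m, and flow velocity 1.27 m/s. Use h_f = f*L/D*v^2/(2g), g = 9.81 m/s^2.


v^2 = 1.27^2 = 1.6129 m^2/s^2
L/D = 20/0.14 = 142.85714
h_f = f*(L/D)*v^2/(2g) = 0.026 * 142.85714 * 1.6129 / 19.62 = 0.30534 m

0.30534 m


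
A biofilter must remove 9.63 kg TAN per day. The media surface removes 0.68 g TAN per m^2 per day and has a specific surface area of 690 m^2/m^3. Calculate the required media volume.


A = 9.63*1000 / 0.68 = 14161.765 m^2
V = 14161.765 / 690 = 20.5243

20.5243 m^3


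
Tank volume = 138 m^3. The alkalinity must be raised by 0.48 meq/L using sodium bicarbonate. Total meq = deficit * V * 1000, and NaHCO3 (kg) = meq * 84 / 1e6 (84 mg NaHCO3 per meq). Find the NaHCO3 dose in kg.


Tank volume in L = 138 m^3 * 1000 = 138000 L
Total meq required = 0.48 meq/L * 138000 L = 66240 meq
NaHCO3 mass = 66240 meq * 84 mg/meq / 1e6 = 5.56416 kg

5.56416 kg


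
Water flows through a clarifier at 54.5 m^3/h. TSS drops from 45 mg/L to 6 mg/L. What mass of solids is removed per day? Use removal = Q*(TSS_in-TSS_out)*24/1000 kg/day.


Concentration drop: TSS_in - TSS_out = 45 - 6 = 39 mg/L
Hourly solids removed = Q * dTSS = 54.5 m^3/h * 39 mg/L = 2125.5 g/h  (m^3/h * mg/L = g/h)
Daily solids removed = 2125.5 * 24 = 51012 g/day
Convert g to kg: 51012 / 1000 = 51.012 kg/day

51.012 kg/day


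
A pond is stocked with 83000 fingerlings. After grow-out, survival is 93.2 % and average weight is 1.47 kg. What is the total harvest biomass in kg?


Survivors = 83000 * 93.2/100 = 77356 fish
Harvest biomass = survivors * W_f = 77356 * 1.47 = 113713.32 kg

113713.32 kg


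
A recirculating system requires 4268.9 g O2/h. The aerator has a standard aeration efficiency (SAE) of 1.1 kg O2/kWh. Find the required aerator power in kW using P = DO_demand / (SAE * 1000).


SAE in g O2/kWh = 1.1 * 1000 = 1100 g/kWh
P = DO_demand / SAE_g = 4268.9 / 1100 = 3.88082 kW

3.88082 kW


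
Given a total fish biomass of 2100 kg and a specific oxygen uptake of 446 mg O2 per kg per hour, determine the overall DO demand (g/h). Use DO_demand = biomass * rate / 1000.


Total O2 consumption (mg/h) = 2100 kg * 446 mg/(kg*h) = 936600 mg/h
Convert to g/h: 936600 / 1000 = 936.6 g/h

936.6 g/h


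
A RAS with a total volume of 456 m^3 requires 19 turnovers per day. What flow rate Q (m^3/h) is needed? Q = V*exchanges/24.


Daily recirculation volume = 456 m^3 * 19 = 8664 m^3/day
Flow rate Q = daily volume / 24 h = 8664 / 24 = 361 m^3/h

361 m^3/h


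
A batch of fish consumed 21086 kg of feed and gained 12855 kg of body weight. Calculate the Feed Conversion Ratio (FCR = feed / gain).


FCR = feed consumed / weight gained
FCR = 21086 kg / 12855 kg = 1.6403

1.6403


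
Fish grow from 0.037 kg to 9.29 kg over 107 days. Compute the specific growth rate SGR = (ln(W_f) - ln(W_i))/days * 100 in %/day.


ln(W_f) = ln(9.29) = 2.2289386
ln(W_i) = ln(0.037) = -3.2968374
ln(W_f) - ln(W_i) = 2.2289386 - -3.2968374 = 5.525776
SGR = 5.525776 / 107 * 100 = 5.16428 %/day

5.16428 %/day


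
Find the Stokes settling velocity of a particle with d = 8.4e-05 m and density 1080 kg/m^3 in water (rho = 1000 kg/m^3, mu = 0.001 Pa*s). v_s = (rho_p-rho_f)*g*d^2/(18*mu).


Density difference: rho_p - rho_f = 1080 - 1000 = 80 kg/m^3
d^2 = (8.4e-05)^2 = 7.056e-09 m^2
Numerator = (rho_p - rho_f) * g * d^2 = 80 * 9.81 * 7.056e-09 = 5.5375488e-06
Denominator = 18 * mu = 18 * 0.001 = 0.018
v_s = 5.5375488e-06 / 0.018 = 3.07642e-04 m/s
Check: Re = rho_f * v_s * d / mu = 1000 * 3.07642e-04 * 8.4e-05 / 0.001 = 0.0258 < 1, so Stokes' law applies.

3.07642e-04 m/s


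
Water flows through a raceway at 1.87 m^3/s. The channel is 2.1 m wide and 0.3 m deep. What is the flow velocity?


Cross-sectional area = W * d = 2.1 * 0.3 = 0.63 m^2
Velocity = Q / A = 1.87 / 0.63 = 2.96825 m/s

2.96825 m/s


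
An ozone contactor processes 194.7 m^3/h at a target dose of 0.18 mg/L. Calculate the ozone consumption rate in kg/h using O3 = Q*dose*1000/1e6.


O3 demand (mg/h) = Q * dose * 1000 = 194.7 * 0.18 * 1000 = 35046 mg/h
Convert mg to kg: 35046 / 1e6 = 0.035046 kg/h

0.035046 kg/h


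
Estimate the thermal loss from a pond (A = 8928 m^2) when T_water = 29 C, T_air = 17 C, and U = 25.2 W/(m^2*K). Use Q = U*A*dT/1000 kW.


Temperature difference dT = 29 - 17 = 12 K
Heat loss (W) = U * A * dT = 25.2 * 8928 * 12 = 2699827.2 W
Convert to kW: 2699827.2 / 1000 = 2699.8272 kW

2699.8272 kW


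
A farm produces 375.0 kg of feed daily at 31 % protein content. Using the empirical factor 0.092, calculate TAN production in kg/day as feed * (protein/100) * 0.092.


Protein in feed = 375.0 * 31/100 = 116.25 kg/day
TAN = protein * 0.092 = 116.25 * 0.092 = 10.695 kg/day

10.695 kg/day


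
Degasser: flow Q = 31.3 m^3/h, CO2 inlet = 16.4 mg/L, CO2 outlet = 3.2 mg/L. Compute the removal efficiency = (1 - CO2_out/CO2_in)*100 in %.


CO2_out / CO2_in = 3.2 / 16.4 = 0.19512195
Fraction remaining = 0.19512195
efficiency = (1 - 0.19512195) * 100 = 80.4878 %

80.4878 %


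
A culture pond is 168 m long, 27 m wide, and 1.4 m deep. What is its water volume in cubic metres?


Base area = L * W = 168 * 27 = 4536 m^2
Volume = area * depth = 4536 * 1.4 = 6350.4 m^3

6350.4 m^3


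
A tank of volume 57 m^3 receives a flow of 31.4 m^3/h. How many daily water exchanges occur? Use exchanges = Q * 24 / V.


Daily flow volume = 31.4 m^3/h * 24 h = 753.6 m^3/day
Exchanges = daily flow / tank volume = 753.6 / 57 = 13.2211 exchanges/day

13.2211 exchanges/day


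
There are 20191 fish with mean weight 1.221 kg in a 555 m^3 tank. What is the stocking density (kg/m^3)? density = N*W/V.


Total biomass = 20191 fish * 1.221 kg = 24653.211 kg
Density = total biomass / volume = 24653.211 / 555 = 44.4202 kg/m^3

44.4202 kg/m^3


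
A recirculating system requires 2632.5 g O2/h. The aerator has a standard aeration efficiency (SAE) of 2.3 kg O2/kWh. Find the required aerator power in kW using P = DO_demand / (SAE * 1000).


SAE in g O2/kWh = 2.3 * 1000 = 2300 g/kWh
P = DO_demand / SAE_g = 2632.5 / 2300 = 1.14457 kW

1.14457 kW


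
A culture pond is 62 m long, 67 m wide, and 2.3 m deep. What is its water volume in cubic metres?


Base area = L * W = 62 * 67 = 4154 m^2
Volume = area * depth = 4154 * 2.3 = 9554.2 m^3

9554.2 m^3


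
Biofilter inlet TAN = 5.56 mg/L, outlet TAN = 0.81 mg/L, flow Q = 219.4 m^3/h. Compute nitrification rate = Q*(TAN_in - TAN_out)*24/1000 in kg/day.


Concentration drop: TAN_in - TAN_out = 5.56 - 0.81 = 4.75 mg/L
Hourly TAN removed = Q * dTAN = 219.4 m^3/h * 4.75 mg/L = 1042.15 g/h  (m^3/h * mg/L = g/h)
Daily TAN removed = 1042.15 * 24 = 25011.6 g/day
Convert to kg/day: 25011.6 / 1000 = 25.0116 kg/day

25.0116 kg/day


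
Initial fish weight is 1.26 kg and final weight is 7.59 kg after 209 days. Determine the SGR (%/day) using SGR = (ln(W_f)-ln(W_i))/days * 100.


ln(W_f) = ln(7.59) = 2.0268316
ln(W_i) = ln(1.26) = 0.23111172
ln(W_f) - ln(W_i) = 2.0268316 - 0.23111172 = 1.7957199
SGR = 1.7957199 / 209 * 100 = 0.859196 %/day

0.859196 %/day


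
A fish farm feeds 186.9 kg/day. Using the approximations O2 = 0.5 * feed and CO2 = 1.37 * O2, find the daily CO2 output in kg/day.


O2 = 186.9 * 0.5 = 93.45
CO2 = 93.45 * 1.37 = 128.0265

128.0265 kg/day


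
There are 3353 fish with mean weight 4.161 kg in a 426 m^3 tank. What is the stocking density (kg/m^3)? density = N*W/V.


Total biomass = 3353 fish * 4.161 kg = 13951.833 kg
Density = total biomass / volume = 13951.833 / 426 = 32.7508 kg/m^3

32.7508 kg/m^3


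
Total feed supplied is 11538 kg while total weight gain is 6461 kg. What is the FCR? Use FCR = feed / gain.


FCR = feed consumed / weight gained
FCR = 11538 kg / 6461 kg = 1.78579

1.78579


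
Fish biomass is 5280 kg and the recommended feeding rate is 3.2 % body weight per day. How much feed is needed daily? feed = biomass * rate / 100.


Feeding rate fraction = 3.2% / 100 = 0.032
Daily feed = 5280 kg * 0.032 = 168.96 kg/day

168.96 kg/day


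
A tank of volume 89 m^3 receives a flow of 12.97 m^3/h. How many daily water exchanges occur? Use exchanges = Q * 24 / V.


Daily flow volume = 12.97 m^3/h * 24 h = 311.28 m^3/day
Exchanges = daily flow / tank volume = 311.28 / 89 = 3.49753 exchanges/day

3.49753 exchanges/day


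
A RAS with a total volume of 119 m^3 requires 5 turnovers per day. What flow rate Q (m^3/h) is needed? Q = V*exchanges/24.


Daily recirculation volume = 119 m^3 * 5 = 595 m^3/day
Flow rate Q = daily volume / 24 h = 595 / 24 = 24.7917 m^3/h

24.7917 m^3/h


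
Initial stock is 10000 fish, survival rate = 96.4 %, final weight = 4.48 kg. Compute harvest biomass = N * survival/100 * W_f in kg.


Survivors = 10000 * 96.4/100 = 9640 fish
Harvest biomass = survivors * W_f = 9640 * 4.48 = 43187.2 kg

43187.2 kg


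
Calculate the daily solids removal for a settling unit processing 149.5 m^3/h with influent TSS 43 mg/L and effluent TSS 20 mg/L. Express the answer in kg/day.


Concentration drop: TSS_in - TSS_out = 43 - 20 = 23 mg/L
Hourly solids removed = Q * dTSS = 149.5 m^3/h * 23 mg/L = 3438.5 g/h  (m^3/h * mg/L = g/h)
Daily solids removed = 3438.5 * 24 = 82524 g/day
Convert g to kg: 82524 / 1000 = 82.524 kg/day

82.524 kg/day


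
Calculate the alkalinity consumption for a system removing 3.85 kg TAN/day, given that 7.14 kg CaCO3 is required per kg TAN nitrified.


Alkalinity factor: 7.14 kg CaCO3 consumed per kg TAN nitrified
alk = 3.85 kg TAN * 7.14 = 27.489 kg CaCO3/day

27.489 kg CaCO3/day


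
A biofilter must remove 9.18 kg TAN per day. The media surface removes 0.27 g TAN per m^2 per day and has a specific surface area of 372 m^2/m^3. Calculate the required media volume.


A = 9.18*1000 / 0.27 = 34000 m^2
V = 34000 / 372 = 91.3978

91.3978 m^3


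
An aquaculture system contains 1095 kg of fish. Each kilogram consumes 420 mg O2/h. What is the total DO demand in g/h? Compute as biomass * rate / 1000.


Total O2 consumption (mg/h) = 1095 kg * 420 mg/(kg*h) = 459900 mg/h
Convert to g/h: 459900 / 1000 = 459.9 g/h

459.9 g/h


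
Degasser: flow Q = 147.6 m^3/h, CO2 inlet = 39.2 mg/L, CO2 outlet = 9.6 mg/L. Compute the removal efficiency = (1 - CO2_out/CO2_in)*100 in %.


CO2_out / CO2_in = 9.6 / 39.2 = 0.24489796
Fraction remaining = 0.24489796
efficiency = (1 - 0.24489796) * 100 = 75.5102 %

75.5102 %


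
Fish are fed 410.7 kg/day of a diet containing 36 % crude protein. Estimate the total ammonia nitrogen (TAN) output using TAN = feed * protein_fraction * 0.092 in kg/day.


Protein in feed = 410.7 * 36/100 = 147.852 kg/day
TAN = protein * 0.092 = 147.852 * 0.092 = 13.602384 kg/day

13.602384 kg/day


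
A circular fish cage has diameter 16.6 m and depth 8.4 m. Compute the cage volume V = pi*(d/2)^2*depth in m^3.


r = d/2 = 16.6/2 = 8.3 m
Base area = pi*r^2 = pi*8.3^2 = 216.42432 m^2
Volume = 216.42432 * 8.4 = 1817.96 m^3

1817.96 m^3


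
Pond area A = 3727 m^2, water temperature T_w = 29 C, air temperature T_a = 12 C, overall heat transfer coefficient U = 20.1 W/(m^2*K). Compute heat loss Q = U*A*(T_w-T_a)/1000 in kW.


Temperature difference dT = 29 - 12 = 17 K
Heat loss (W) = U * A * dT = 20.1 * 3727 * 17 = 1273515.9 W
Convert to kW: 1273515.9 / 1000 = 1273.5159 kW

1273.5159 kW


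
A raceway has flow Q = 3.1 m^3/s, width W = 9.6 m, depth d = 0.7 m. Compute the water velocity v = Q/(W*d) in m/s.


Cross-sectional area = W * d = 9.6 * 0.7 = 6.72 m^2
Velocity = Q / A = 3.1 / 6.72 = 0.46131 m/s

0.46131 m/s


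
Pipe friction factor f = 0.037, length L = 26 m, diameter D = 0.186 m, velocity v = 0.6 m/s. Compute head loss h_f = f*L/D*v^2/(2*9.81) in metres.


v^2 = 0.6^2 = 0.36 m^2/s^2
L/D = 26/0.186 = 139.78495
h_f = f*(L/D)*v^2/(2g) = 0.037 * 139.78495 * 0.36 / 19.62 = 0.0948999 m

0.0948999 m


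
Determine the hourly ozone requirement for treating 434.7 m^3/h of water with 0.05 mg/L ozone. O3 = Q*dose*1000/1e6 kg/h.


O3 demand (mg/h) = Q * dose * 1000 = 434.7 * 0.05 * 1000 = 21735 mg/h
Convert mg to kg: 21735 / 1e6 = 0.021735 kg/h

0.021735 kg/h


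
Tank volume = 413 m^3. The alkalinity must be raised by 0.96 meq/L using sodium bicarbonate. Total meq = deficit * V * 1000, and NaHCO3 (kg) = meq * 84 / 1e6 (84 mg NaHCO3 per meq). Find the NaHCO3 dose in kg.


Tank volume in L = 413 m^3 * 1000 = 413000 L
Total meq required = 0.96 meq/L * 413000 L = 396480 meq
NaHCO3 mass = 396480 meq * 84 mg/meq / 1e6 = 33.3043 kg

33.3043 kg


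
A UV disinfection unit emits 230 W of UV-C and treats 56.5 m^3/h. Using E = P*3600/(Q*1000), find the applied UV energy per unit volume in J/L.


Energy delivered per hour = 230 W * 3600 s = 828000 J/h
Volume treated per hour = 56.5 m^3/h * 1000 = 56500 L/h
dose = 828000 / 56500 = 14.6549 J/L

14.6549 J/L


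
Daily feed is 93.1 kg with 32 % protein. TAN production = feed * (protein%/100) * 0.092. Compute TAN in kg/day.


Protein in feed = 93.1 * 32/100 = 29.792 kg/day
TAN = protein * 0.092 = 29.792 * 0.092 = 2.740864 kg/day

2.740864 kg/day


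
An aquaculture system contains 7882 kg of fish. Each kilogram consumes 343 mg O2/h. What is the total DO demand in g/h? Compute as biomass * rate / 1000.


Total O2 consumption (mg/h) = 7882 kg * 343 mg/(kg*h) = 2703526 mg/h
Convert to g/h: 2703526 / 1000 = 2703.526 g/h

2703.526 g/h


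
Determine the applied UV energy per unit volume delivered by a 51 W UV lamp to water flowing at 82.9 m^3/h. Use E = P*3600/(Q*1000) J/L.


Energy delivered per hour = 51 W * 3600 s = 183600 J/h
Volume treated per hour = 82.9 m^3/h * 1000 = 82900 L/h
dose = 183600 / 82900 = 2.21472 J/L

2.21472 J/L


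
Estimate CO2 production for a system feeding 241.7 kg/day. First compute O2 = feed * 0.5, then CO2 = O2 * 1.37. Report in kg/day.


O2 = 241.7 * 0.5 = 120.85
CO2 = 120.85 * 1.37 = 165.5645

165.5645 kg/day


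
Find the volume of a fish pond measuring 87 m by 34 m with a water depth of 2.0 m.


Base area = L * W = 87 * 34 = 2958 m^2
Volume = area * depth = 2958 * 2.0 = 5916 m^3

5916 m^3


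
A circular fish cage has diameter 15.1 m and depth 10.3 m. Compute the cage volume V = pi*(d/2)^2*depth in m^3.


r = d/2 = 15.1/2 = 7.55 m
Base area = pi*r^2 = pi*7.55^2 = 179.07864 m^2
Volume = 179.07864 * 10.3 = 1844.51 m^3

1844.51 m^3


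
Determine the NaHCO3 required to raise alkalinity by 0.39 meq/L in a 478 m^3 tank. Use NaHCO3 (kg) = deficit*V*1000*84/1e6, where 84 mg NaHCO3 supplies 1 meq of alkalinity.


Tank volume in L = 478 m^3 * 1000 = 478000 L
Total meq required = 0.39 meq/L * 478000 L = 186420 meq
NaHCO3 mass = 186420 meq * 84 mg/meq / 1e6 = 15.6593 kg

15.6593 kg


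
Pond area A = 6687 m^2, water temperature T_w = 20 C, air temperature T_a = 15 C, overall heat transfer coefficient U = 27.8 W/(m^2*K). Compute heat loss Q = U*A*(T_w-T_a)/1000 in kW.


Temperature difference dT = 20 - 15 = 5 K
Heat loss (W) = U * A * dT = 27.8 * 6687 * 5 = 929493 W
Convert to kW: 929493 / 1000 = 929.493 kW

929.493 kW


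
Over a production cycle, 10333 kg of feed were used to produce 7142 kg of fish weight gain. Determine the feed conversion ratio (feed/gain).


FCR = feed consumed / weight gained
FCR = 10333 kg / 7142 kg = 1.44679

1.44679


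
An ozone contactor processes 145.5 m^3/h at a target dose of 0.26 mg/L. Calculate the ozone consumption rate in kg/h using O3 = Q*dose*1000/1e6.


O3 demand (mg/h) = Q * dose * 1000 = 145.5 * 0.26 * 1000 = 37830 mg/h
Convert mg to kg: 37830 / 1e6 = 0.03783 kg/h

0.03783 kg/h


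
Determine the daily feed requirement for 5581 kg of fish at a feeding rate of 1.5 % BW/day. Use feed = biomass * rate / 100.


Feeding rate fraction = 1.5% / 100 = 0.015
Daily feed = 5581 kg * 0.015 = 83.715 kg/day

83.715 kg/day


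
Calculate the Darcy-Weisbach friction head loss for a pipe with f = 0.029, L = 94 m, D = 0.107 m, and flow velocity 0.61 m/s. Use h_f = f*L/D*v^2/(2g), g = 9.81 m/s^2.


v^2 = 0.61^2 = 0.3721 m^2/s^2
L/D = 94/0.107 = 878.50467
h_f = f*(L/D)*v^2/(2g) = 0.029 * 878.50467 * 0.3721 / 19.62 = 0.483173 m

0.483173 m


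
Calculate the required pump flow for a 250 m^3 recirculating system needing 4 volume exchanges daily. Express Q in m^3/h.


Daily recirculation volume = 250 m^3 * 4 = 1000 m^3/day
Flow rate Q = daily volume / 24 h = 1000 / 24 = 41.6667 m^3/h

41.6667 m^3/h


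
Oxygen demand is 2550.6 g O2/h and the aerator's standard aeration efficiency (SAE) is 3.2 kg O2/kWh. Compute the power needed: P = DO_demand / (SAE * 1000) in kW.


SAE in g O2/kWh = 3.2 * 1000 = 3200 g/kWh
P = DO_demand / SAE_g = 2550.6 / 3200 = 0.797063 kW

0.797063 kW


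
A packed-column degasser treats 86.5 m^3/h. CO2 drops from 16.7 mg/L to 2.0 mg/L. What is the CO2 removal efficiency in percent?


CO2_out / CO2_in = 2.0 / 16.7 = 0.11976048
Fraction remaining = 0.11976048
efficiency = (1 - 0.11976048) * 100 = 88.024 %

88.024 %


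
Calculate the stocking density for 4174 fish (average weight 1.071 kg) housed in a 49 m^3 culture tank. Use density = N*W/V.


Total biomass = 4174 fish * 1.071 kg = 4470.354 kg
Density = total biomass / volume = 4470.354 / 49 = 91.2317 kg/m^3

91.2317 kg/m^3


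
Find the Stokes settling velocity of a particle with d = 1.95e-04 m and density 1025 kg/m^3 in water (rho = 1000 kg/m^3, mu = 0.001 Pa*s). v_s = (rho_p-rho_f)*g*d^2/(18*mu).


Density difference: rho_p - rho_f = 1025 - 1000 = 25 kg/m^3
d^2 = (1.95e-04)^2 = 3.8025e-08 m^2
Numerator = (rho_p - rho_f) * g * d^2 = 25 * 9.81 * 3.8025e-08 = 9.3256312e-06
Denominator = 18 * mu = 18 * 0.001 = 0.018
v_s = 9.3256312e-06 / 0.018 = 5.18091e-04 m/s
Check: Re = rho_f * v_s * d / mu = 1000 * 5.18091e-04 * 1.95e-04 / 0.001 = 0.101 < 1, so Stokes' law applies.

5.18091e-04 m/s


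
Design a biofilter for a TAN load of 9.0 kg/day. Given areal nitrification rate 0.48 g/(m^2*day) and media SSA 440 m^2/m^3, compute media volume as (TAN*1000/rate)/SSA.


A = 9.0*1000 / 0.48 = 18750 m^2
V = 18750 / 440 = 42.6136

42.6136 m^3


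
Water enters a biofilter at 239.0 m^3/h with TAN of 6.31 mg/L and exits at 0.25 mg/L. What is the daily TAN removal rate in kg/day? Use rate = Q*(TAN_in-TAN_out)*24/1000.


Concentration drop: TAN_in - TAN_out = 6.31 - 0.25 = 6.06 mg/L
Hourly TAN removed = Q * dTAN = 239.0 m^3/h * 6.06 mg/L = 1448.34 g/h  (m^3/h * mg/L = g/h)
Daily TAN removed = 1448.34 * 24 = 34760.16 g/day
Convert to kg/day: 34760.16 / 1000 = 34.76016 kg/day

34.76016 kg/day


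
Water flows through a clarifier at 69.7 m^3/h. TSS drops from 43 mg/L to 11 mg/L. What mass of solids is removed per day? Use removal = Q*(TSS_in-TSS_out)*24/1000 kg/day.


Concentration drop: TSS_in - TSS_out = 43 - 11 = 32 mg/L
Hourly solids removed = Q * dTSS = 69.7 m^3/h * 32 mg/L = 2230.4 g/h  (m^3/h * mg/L = g/h)
Daily solids removed = 2230.4 * 24 = 53529.6 g/day
Convert g to kg: 53529.6 / 1000 = 53.5296 kg/day

53.5296 kg/day


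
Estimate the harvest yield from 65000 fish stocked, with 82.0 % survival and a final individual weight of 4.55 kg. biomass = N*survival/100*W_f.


Survivors = 65000 * 82.0/100 = 53300 fish
Harvest biomass = survivors * W_f = 53300 * 4.55 = 242515 kg

242515 kg


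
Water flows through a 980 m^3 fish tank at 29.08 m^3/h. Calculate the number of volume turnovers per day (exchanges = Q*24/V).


Daily flow volume = 29.08 m^3/h * 24 h = 697.92 m^3/day
Exchanges = daily flow / tank volume = 697.92 / 980 = 0.712163 exchanges/day

0.712163 exchanges/day


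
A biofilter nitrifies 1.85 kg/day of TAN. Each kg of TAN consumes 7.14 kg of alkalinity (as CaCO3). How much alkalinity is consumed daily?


Alkalinity factor: 7.14 kg CaCO3 consumed per kg TAN nitrified
alk = 1.85 kg TAN * 7.14 = 13.209 kg CaCO3/day

13.209 kg CaCO3/day


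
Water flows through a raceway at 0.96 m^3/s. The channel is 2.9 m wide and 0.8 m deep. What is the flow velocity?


Cross-sectional area = W * d = 2.9 * 0.8 = 2.32 m^2
Velocity = Q / A = 0.96 / 2.32 = 0.413793 m/s

0.413793 m/s


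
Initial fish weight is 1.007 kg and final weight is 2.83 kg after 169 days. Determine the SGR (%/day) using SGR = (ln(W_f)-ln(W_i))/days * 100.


ln(W_f) = ln(2.83) = 1.0402767
ln(W_i) = ln(1.007) = 0.0069756137
ln(W_f) - ln(W_i) = 1.0402767 - 0.0069756137 = 1.0333011
SGR = 1.0333011 / 169 * 100 = 0.611421 %/day

0.611421 %/day


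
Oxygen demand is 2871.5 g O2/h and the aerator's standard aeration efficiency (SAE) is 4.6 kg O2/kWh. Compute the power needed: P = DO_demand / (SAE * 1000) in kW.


SAE in g O2/kWh = 4.6 * 1000 = 4600 g/kWh
P = DO_demand / SAE_g = 2871.5 / 4600 = 0.624239 kW

0.624239 kW


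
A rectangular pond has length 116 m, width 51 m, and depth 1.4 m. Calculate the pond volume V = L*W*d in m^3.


Base area = L * W = 116 * 51 = 5916 m^2
Volume = area * depth = 5916 * 1.4 = 8282.4 m^3

8282.4 m^3


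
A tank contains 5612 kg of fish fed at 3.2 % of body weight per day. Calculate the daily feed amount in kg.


Feeding rate fraction = 3.2% / 100 = 0.032
Daily feed = 5612 kg * 0.032 = 179.584 kg/day

179.584 kg/day


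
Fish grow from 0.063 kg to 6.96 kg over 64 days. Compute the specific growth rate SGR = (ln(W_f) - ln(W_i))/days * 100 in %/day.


ln(W_f) = ln(6.96) = 1.9401795
ln(W_i) = ln(0.063) = -2.7646206
ln(W_f) - ln(W_i) = 1.9401795 - -2.7646206 = 4.7048001
SGR = 4.7048001 / 64 * 100 = 7.35125 %/day

7.35125 %/day


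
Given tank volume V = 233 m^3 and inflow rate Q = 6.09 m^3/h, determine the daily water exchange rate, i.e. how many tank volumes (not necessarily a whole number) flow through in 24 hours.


Daily flow volume = 6.09 m^3/h * 24 h = 146.16 m^3/day
Exchanges = daily flow / tank volume = 146.16 / 233 = 0.627296 exchanges/day

0.627296 exchanges/day


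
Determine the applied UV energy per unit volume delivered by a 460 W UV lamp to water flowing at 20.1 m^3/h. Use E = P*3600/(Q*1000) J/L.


Energy delivered per hour = 460 W * 3600 s = 1656000 J/h
Volume treated per hour = 20.1 m^3/h * 1000 = 20100 L/h
dose = 1656000 / 20100 = 82.3881 J/L

82.3881 J/L


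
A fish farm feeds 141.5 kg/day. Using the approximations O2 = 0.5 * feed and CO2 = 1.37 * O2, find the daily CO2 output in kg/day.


O2 = 141.5 * 0.5 = 70.75
CO2 = 70.75 * 1.37 = 96.9275

96.9275 kg/day


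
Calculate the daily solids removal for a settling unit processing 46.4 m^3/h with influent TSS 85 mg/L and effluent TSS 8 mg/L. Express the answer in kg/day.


Concentration drop: TSS_in - TSS_out = 85 - 8 = 77 mg/L
Hourly solids removed = Q * dTSS = 46.4 m^3/h * 77 mg/L = 3572.8 g/h  (m^3/h * mg/L = g/h)
Daily solids removed = 3572.8 * 24 = 85747.2 g/day
Convert g to kg: 85747.2 / 1000 = 85.7472 kg/day

85.7472 kg/day


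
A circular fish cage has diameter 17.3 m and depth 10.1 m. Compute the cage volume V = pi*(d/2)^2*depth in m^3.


r = d/2 = 17.3/2 = 8.65 m
Base area = pi*r^2 = pi*8.65^2 = 235.06182 m^2
Volume = 235.06182 * 10.1 = 2374.12 m^3

2374.12 m^3


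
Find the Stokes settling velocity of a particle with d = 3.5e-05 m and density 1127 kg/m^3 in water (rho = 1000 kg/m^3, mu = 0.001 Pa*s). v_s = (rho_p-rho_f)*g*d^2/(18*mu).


Density difference: rho_p - rho_f = 1127 - 1000 = 127 kg/m^3
d^2 = (3.5e-05)^2 = 1.225e-09 m^2
Numerator = (rho_p - rho_f) * g * d^2 = 127 * 9.81 * 1.225e-09 = 1.5261908e-06
Denominator = 18 * mu = 18 * 0.001 = 0.018
v_s = 1.5261908e-06 / 0.018 = 8.47884e-05 m/s
Check: Re = rho_f * v_s * d / mu = 1000 * 8.47884e-05 * 3.5e-05 / 0.001 = 0.00297 < 1, so Stokes' law applies.

8.47884e-05 m/s


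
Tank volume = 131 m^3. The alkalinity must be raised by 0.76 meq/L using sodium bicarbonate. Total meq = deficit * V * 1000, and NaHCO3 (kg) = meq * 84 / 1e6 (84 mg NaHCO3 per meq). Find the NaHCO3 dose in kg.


Tank volume in L = 131 m^3 * 1000 = 131000 L
Total meq required = 0.76 meq/L * 131000 L = 99560 meq
NaHCO3 mass = 99560 meq * 84 mg/meq / 1e6 = 8.36304 kg

8.36304 kg


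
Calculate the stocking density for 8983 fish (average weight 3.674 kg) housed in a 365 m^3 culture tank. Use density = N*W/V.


Total biomass = 8983 fish * 3.674 kg = 33003.542 kg
Density = total biomass / volume = 33003.542 / 365 = 90.4207 kg/m^3

90.4207 kg/m^3


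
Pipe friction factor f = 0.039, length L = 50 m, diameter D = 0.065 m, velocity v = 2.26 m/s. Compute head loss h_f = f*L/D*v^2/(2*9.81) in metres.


v^2 = 2.26^2 = 5.1076 m^2/s^2
L/D = 50/0.065 = 769.23077
h_f = f*(L/D)*v^2/(2g) = 0.039 * 769.23077 * 5.1076 / 19.62 = 7.80979 m

7.80979 m


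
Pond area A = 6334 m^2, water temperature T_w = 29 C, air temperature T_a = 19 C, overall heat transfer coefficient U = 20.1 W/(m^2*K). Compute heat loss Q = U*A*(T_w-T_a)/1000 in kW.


Temperature difference dT = 29 - 19 = 10 K
Heat loss (W) = U * A * dT = 20.1 * 6334 * 10 = 1273134 W
Convert to kW: 1273134 / 1000 = 1273.134 kW

1273.134 kW


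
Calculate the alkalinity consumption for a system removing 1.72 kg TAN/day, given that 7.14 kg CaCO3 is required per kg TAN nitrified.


Alkalinity factor: 7.14 kg CaCO3 consumed per kg TAN nitrified
alk = 1.72 kg TAN * 7.14 = 12.2808 kg CaCO3/day

12.2808 kg CaCO3/day


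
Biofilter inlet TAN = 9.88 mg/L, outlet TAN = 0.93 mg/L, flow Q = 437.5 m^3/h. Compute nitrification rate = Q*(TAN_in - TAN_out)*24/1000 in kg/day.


Concentration drop: TAN_in - TAN_out = 9.88 - 0.93 = 8.95 mg/L
Hourly TAN removed = Q * dTAN = 437.5 m^3/h * 8.95 mg/L = 3915.625 g/h  (m^3/h * mg/L = g/h)
Daily TAN removed = 3915.625 * 24 = 93975 g/day
Convert to kg/day: 93975 / 1000 = 93.975 kg/day

93.975 kg/day


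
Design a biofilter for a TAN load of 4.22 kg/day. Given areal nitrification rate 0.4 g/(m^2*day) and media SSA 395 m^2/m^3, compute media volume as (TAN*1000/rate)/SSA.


A = 4.22*1000 / 0.4 = 10550 m^2
V = 10550 / 395 = 26.7089

26.7089 m^3


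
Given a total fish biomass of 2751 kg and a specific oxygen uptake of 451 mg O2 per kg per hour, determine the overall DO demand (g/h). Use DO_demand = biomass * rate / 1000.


Total O2 consumption (mg/h) = 2751 kg * 451 mg/(kg*h) = 1240701 mg/h
Convert to g/h: 1240701 / 1000 = 1240.701 g/h

1240.701 g/h


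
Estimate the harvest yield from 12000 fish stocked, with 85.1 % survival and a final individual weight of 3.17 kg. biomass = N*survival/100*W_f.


Survivors = 12000 * 85.1/100 = 10212 fish
Harvest biomass = survivors * W_f = 10212 * 3.17 = 32372.04 kg

32372.04 kg


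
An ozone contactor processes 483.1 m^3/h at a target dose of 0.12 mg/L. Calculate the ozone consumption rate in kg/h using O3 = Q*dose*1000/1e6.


O3 demand (mg/h) = Q * dose * 1000 = 483.1 * 0.12 * 1000 = 57972 mg/h
Convert mg to kg: 57972 / 1e6 = 0.057972 kg/h

0.057972 kg/h


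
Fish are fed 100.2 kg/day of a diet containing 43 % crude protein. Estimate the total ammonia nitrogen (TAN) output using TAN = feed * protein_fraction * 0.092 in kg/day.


Protein in feed = 100.2 * 43/100 = 43.086 kg/day
TAN = protein * 0.092 = 43.086 * 0.092 = 3.963912 kg/day

3.963912 kg/day


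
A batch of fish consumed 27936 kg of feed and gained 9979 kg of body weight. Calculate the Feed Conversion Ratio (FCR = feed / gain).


FCR = feed consumed / weight gained
FCR = 27936 kg / 9979 kg = 2.79948

2.79948


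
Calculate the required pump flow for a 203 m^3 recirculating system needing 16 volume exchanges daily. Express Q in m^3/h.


Daily recirculation volume = 203 m^3 * 16 = 3248 m^3/day
Flow rate Q = daily volume / 24 h = 3248 / 24 = 135.333 m^3/h

135.333 m^3/h


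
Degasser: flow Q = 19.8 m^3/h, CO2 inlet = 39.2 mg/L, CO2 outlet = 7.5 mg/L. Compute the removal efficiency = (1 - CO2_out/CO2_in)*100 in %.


CO2_out / CO2_in = 7.5 / 39.2 = 0.19132653
Fraction remaining = 0.19132653
efficiency = (1 - 0.19132653) * 100 = 80.8673 %

80.8673 %


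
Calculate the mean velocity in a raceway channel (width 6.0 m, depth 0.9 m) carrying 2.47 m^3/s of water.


Cross-sectional area = W * d = 6.0 * 0.9 = 5.4 m^2
Velocity = Q / A = 2.47 / 5.4 = 0.457407 m/s

0.457407 m/s


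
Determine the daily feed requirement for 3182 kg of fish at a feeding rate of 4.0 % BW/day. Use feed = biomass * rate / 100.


Feeding rate fraction = 4.0% / 100 = 0.04
Daily feed = 3182 kg * 0.04 = 127.28 kg/day

127.28 kg/day


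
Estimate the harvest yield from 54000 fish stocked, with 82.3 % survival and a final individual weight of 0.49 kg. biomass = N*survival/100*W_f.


Survivors = 54000 * 82.3/100 = 44442 fish
Harvest biomass = survivors * W_f = 44442 * 0.49 = 21776.58 kg

21776.58 kg
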